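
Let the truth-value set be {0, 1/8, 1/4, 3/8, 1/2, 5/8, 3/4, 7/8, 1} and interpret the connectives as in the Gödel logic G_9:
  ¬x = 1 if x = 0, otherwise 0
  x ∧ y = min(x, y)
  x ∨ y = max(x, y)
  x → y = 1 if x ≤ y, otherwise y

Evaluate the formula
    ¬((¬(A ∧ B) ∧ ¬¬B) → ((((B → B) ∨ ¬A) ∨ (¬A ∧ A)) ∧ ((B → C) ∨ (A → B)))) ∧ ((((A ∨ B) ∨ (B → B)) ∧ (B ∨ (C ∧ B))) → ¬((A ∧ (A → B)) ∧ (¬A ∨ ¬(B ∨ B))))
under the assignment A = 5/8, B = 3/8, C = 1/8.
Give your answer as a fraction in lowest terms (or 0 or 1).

0

A ∧ B = 5/8 ∧ 3/8 = 3/8
¬(A ∧ B) = ¬3/8 = 0
¬B = ¬3/8 = 0
¬¬B = ¬0 = 1
¬(A ∧ B) ∧ ¬¬B = 0 ∧ 1 = 0
B → B = 3/8 → 3/8 = 1
¬A = ¬5/8 = 0
(B → B) ∨ ¬A = 1 ∨ 0 = 1
¬A = ¬5/8 = 0
¬A ∧ A = 0 ∧ 5/8 = 0
((B → B) ∨ ¬A) ∨ (¬A ∧ A) = 1 ∨ 0 = 1
B → C = 3/8 → 1/8 = 1/8
A → B = 5/8 → 3/8 = 3/8
(B → C) ∨ (A → B) = 1/8 ∨ 3/8 = 3/8
(((B → B) ∨ ¬A) ∨ (¬A ∧ A)) ∧ ((B → C) ∨ (A → B)) = 1 ∧ 3/8 = 3/8
(¬(A ∧ B) ∧ ¬¬B) → ((((B → B) ∨ ¬A) ∨ (¬A ∧ A)) ∧ ((B → C) ∨ (A → B))) = 0 → 3/8 = 1
¬((¬(A ∧ B) ∧ ¬¬B) → ((((B → B) ∨ ¬A) ∨ (¬A ∧ A)) ∧ ((B → C) ∨ (A → B)))) = ¬1 = 0
A ∨ B = 5/8 ∨ 3/8 = 5/8
B → B = 3/8 → 3/8 = 1
(A ∨ B) ∨ (B → B) = 5/8 ∨ 1 = 1
C ∧ B = 1/8 ∧ 3/8 = 1/8
B ∨ (C ∧ B) = 3/8 ∨ 1/8 = 3/8
((A ∨ B) ∨ (B → B)) ∧ (B ∨ (C ∧ B)) = 1 ∧ 3/8 = 3/8
A → B = 5/8 → 3/8 = 3/8
A ∧ (A → B) = 5/8 ∧ 3/8 = 3/8
¬A = ¬5/8 = 0
B ∨ B = 3/8 ∨ 3/8 = 3/8
¬(B ∨ B) = ¬3/8 = 0
¬A ∨ ¬(B ∨ B) = 0 ∨ 0 = 0
(A ∧ (A → B)) ∧ (¬A ∨ ¬(B ∨ B)) = 3/8 ∧ 0 = 0
¬((A ∧ (A → B)) ∧ (¬A ∨ ¬(B ∨ B))) = ¬0 = 1
(((A ∨ B) ∨ (B → B)) ∧ (B ∨ (C ∧ B))) → ¬((A ∧ (A → B)) ∧ (¬A ∨ ¬(B ∨ B))) = 3/8 → 1 = 1
¬((¬(A ∧ B) ∧ ¬¬B) → ((((B → B) ∨ ¬A) ∨ (¬A ∧ A)) ∧ ((B → C) ∨ (A → B)))) ∧ ((((A ∨ B) ∨ (B → B)) ∧ (B ∨ (C ∧ B))) → ¬((A ∧ (A → B)) ∧ (¬A ∨ ¬(B ∨ B)))) = 0 ∧ 1 = 0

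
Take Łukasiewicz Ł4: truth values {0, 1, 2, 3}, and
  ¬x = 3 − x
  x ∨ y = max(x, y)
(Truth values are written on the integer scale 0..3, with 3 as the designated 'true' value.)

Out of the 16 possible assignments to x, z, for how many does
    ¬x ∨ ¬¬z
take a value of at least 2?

12

x = 0, z = 0 ↦ 3  ≥
x = 0, z = 1 ↦ 3  ≥
x = 0, z = 2 ↦ 3  ≥
x = 0, z = 3 ↦ 3  ≥
x = 1, z = 0 ↦ 2  ≥
x = 1, z = 1 ↦ 2  ≥
x = 1, z = 2 ↦ 2  ≥
x = 1, z = 3 ↦ 3  ≥
x = 2, z = 0 ↦ 1  <
x = 2, z = 1 ↦ 1  <
x = 2, z = 2 ↦ 2  ≥
x = 2, z = 3 ↦ 3  ≥
x = 3, z = 0 ↦ 0  <
x = 3, z = 1 ↦ 1  <
x = 3, z = 2 ↦ 2  ≥
x = 3, z = 3 ↦ 3  ≥
So 12 of the 16 assignments meet the threshold.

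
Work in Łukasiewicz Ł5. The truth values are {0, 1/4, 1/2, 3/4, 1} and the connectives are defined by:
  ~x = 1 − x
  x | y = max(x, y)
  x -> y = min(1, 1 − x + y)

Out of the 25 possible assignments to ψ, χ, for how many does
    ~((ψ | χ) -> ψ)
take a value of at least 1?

1

value 1: 1 assignment (counts)
value 3/4: 2 assignments
value 1/2: 3 assignments
value 1/4: 4 assignments
value 0: 15 assignments
So 1 of the 25 assignments meets the threshold.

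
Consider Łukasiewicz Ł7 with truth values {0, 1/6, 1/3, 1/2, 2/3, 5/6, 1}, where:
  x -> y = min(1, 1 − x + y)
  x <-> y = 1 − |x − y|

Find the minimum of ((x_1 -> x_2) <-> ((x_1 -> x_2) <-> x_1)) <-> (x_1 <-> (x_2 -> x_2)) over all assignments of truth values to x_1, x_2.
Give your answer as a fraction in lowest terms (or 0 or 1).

1/3

Take x_1 = 1/3, x_2 = 0:
x_1 -> x_2 = 1/3 -> 0 = 2/3
x_1 -> x_2 = 1/3 -> 0 = 2/3
(x_1 -> x_2) <-> x_1 = 2/3 <-> 1/3 = 2/3
(x_1 -> x_2) <-> ((x_1 -> x_2) <-> x_1) = 2/3 <-> 2/3 = 1
x_2 -> x_2 = 0 -> 0 = 1
x_1 <-> (x_2 -> x_2) = 1/3 <-> 1 = 1/3
((x_1 -> x_2) <-> ((x_1 -> x_2) <-> x_1)) <-> (x_1 <-> (x_2 -> x_2)) = 1 <-> 1/3 = 1/3
No assignment yields a value below 1/3, so this is the minimum.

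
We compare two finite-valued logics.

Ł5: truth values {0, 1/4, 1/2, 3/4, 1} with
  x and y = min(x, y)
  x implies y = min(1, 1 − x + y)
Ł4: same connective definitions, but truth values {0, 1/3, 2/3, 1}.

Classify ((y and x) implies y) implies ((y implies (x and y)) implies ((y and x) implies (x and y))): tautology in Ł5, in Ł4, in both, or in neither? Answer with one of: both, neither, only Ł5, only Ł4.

In Ł5: every assignment gives 1 — tautology.
In Ł4: every assignment gives 1 — tautology.

both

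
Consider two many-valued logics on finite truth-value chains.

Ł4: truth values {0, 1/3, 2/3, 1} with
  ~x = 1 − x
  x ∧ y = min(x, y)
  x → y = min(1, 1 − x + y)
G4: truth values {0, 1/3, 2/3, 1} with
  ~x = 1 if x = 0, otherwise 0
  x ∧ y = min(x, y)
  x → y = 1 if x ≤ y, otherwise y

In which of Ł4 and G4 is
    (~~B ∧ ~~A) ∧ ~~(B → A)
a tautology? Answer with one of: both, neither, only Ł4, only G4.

In Ł4: at A = 0, B = 0 the value is 0 — not a tautology.
In G4: at A = 0, B = 0 the value is 0 — not a tautology.

neither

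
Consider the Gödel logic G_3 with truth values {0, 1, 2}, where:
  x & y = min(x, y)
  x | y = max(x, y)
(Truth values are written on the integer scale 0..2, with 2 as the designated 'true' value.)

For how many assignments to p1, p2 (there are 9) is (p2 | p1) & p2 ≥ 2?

p1 = 0, p2 = 0 ↦ 0  <
p1 = 0, p2 = 1 ↦ 1  <
p1 = 0, p2 = 2 ↦ 2  ≥
p1 = 1, p2 = 0 ↦ 0  <
p1 = 1, p2 = 1 ↦ 1  <
p1 = 1, p2 = 2 ↦ 2  ≥
p1 = 2, p2 = 0 ↦ 0  <
p1 = 2, p2 = 1 ↦ 1  <
p1 = 2, p2 = 2 ↦ 2  ≥
So 3 of the 9 assignments meet the threshold.

3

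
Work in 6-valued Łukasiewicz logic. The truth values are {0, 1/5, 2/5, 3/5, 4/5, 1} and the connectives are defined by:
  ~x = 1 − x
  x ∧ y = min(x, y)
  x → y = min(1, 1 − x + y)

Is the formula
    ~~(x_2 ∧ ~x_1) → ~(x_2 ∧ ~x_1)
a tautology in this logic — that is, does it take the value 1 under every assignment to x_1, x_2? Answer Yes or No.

Counterexample: take x_1 = 0, x_2 = 3/5.
~x_1 = ~0 = 1
x_2 ∧ ~x_1 = 3/5 ∧ 1 = 3/5
~(x_2 ∧ ~x_1) = ~3/5 = 2/5
~~(x_2 ∧ ~x_1) = ~2/5 = 3/5
~x_1 = ~0 = 1
x_2 ∧ ~x_1 = 3/5 ∧ 1 = 3/5
~(x_2 ∧ ~x_1) = ~3/5 = 2/5
~~(x_2 ∧ ~x_1) → ~(x_2 ∧ ~x_1) = 3/5 → 2/5 = 4/5
This gives 4/5 ≠ 1.

No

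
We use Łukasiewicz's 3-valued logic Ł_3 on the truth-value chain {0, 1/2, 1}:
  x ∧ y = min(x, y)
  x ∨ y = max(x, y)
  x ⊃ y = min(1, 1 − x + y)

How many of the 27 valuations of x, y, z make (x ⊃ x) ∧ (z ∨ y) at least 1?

value 1: 15 assignments (counts)
value 1/2: 9 assignments
value 0: 3 assignments
So 15 of the 27 assignments meet the threshold.

15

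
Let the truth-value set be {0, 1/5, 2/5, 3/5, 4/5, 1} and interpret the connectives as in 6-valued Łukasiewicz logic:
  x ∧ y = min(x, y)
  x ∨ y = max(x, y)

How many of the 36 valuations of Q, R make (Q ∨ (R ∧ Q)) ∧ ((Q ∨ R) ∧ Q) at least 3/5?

value 1: 6 assignments (counts)
value 4/5: 6 assignments (counts)
value 3/5: 6 assignments (counts)
value 2/5: 6 assignments
value 1/5: 6 assignments
value 0: 6 assignments
So 18 of the 36 assignments meet the threshold.

18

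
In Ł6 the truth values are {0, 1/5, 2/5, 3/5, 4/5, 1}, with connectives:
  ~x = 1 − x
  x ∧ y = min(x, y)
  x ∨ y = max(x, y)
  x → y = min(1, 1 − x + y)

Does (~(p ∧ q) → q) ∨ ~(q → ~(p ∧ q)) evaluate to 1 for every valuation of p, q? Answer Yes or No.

No

Counterexample: take p = 0, q = 0.
p ∧ q = 0 ∧ 0 = 0
~(p ∧ q) = ~0 = 1
~(p ∧ q) → q = 1 → 0 = 0
q → ~(p ∧ q) = 0 → 1 = 1
~(q → ~(p ∧ q)) = ~1 = 0
(~(p ∧ q) → q) ∨ ~(q → ~(p ∧ q)) = 0 ∨ 0 = 0
This gives 0 ≠ 1.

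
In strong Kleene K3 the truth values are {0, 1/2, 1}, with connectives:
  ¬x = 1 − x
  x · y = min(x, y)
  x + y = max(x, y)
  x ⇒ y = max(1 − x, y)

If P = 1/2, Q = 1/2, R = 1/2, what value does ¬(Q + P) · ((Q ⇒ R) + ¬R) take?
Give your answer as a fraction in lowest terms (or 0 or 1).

1/2

Q + P = 1/2 + 1/2 = 1/2
¬(Q + P) = ¬1/2 = 1/2
Q ⇒ R = 1/2 ⇒ 1/2 = 1/2
¬R = ¬1/2 = 1/2
(Q ⇒ R) + ¬R = 1/2 + 1/2 = 1/2
¬(Q + P) · ((Q ⇒ R) + ¬R) = 1/2 · 1/2 = 1/2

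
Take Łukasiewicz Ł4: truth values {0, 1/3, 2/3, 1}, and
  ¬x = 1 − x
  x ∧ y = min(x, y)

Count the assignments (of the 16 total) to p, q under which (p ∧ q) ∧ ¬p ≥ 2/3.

p = 0, q = 0 ↦ 0  <
p = 0, q = 1/3 ↦ 0  <
p = 0, q = 2/3 ↦ 0  <
p = 0, q = 1 ↦ 0  <
p = 1/3, q = 0 ↦ 0  <
p = 1/3, q = 1/3 ↦ 1/3  <
p = 1/3, q = 2/3 ↦ 1/3  <
p = 1/3, q = 1 ↦ 1/3  <
p = 2/3, q = 0 ↦ 0  <
p = 2/3, q = 1/3 ↦ 1/3  <
p = 2/3, q = 2/3 ↦ 1/3  <
p = 2/3, q = 1 ↦ 1/3  <
p = 1, q = 0 ↦ 0  <
p = 1, q = 1/3 ↦ 0  <
p = 1, q = 2/3 ↦ 0  <
p = 1, q = 1 ↦ 0  <
So 0 of the 16 assignments meet the threshold.

0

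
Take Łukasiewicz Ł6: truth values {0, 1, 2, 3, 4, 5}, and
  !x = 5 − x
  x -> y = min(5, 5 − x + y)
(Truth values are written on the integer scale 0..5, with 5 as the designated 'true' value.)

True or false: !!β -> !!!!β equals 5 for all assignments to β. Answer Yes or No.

Yes

β = 0 ↦ 5
β = 1 ↦ 5
β = 2 ↦ 5
β = 3 ↦ 5
β = 4 ↦ 5
β = 5 ↦ 5
Every assignment gives a value ≥ 5.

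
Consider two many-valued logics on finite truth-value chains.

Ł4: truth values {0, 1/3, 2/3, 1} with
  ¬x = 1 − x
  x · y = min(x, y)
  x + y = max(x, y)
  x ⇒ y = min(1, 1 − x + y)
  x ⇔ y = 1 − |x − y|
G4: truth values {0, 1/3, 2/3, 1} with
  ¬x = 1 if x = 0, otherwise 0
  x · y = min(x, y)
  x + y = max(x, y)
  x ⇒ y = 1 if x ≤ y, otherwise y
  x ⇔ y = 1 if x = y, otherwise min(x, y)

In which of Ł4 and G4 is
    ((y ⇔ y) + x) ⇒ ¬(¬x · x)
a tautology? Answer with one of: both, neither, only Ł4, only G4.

In Ł4: at x = 1/3, y = 0 the value is 2/3 — not a tautology.
In G4: every assignment gives 1 — tautology.

only G4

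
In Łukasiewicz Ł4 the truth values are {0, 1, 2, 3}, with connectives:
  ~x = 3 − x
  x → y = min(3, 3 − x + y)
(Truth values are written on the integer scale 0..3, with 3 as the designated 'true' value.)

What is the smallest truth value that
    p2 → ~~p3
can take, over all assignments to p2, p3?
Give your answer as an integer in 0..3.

Take p2 = 3, p3 = 0:
~p3 = ~0 = 3
~~p3 = ~3 = 0
p2 → ~~p3 = 3 → 0 = 0
No assignment yields a value below 0, so this is the minimum.

0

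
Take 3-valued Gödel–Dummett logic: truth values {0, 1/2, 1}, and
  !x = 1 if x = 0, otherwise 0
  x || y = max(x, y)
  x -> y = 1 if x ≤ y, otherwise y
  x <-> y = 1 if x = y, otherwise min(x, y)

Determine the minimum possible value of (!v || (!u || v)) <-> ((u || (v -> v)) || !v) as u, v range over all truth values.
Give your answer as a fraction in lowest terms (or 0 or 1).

1/2

Take u = 1/2, v = 1/2:
!v = !1/2 = 0
!u = !1/2 = 0
!u || v = 0 || 1/2 = 1/2
!v || (!u || v) = 0 || 1/2 = 1/2
v -> v = 1/2 -> 1/2 = 1
u || (v -> v) = 1/2 || 1 = 1
!v = !1/2 = 0
(u || (v -> v)) || !v = 1 || 0 = 1
(!v || (!u || v)) <-> ((u || (v -> v)) || !v) = 1/2 <-> 1 = 1/2
No assignment yields a value below 1/2, so this is the minimum.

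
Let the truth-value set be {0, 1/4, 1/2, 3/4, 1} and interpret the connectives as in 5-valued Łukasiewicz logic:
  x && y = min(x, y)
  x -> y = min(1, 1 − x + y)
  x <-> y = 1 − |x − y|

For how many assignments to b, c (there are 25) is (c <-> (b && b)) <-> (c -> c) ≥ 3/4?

value 1: 5 assignments (counts)
value 3/4: 8 assignments (counts)
value 1/2: 6 assignments
value 1/4: 4 assignments
value 0: 2 assignments
So 13 of the 25 assignments meet the threshold.

13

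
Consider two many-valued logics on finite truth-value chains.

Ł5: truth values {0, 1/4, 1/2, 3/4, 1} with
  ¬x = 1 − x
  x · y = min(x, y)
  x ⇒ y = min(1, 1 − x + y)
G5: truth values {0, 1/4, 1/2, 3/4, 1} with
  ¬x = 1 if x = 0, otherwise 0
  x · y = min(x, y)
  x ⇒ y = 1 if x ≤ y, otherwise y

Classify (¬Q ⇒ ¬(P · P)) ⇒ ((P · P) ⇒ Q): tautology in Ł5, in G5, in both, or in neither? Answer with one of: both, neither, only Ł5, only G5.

only Ł5

In Ł5: every assignment gives 1 — tautology.
In G5: at P = 1/2, Q = 1/4 the value is 1/4 — not a tautology.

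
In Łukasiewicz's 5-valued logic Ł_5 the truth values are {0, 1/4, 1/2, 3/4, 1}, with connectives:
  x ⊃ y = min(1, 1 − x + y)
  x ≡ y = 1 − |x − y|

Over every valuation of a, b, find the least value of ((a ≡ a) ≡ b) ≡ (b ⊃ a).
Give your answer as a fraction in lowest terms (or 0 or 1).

0

Take a = 0, b = 0:
a ≡ a = 0 ≡ 0 = 1
(a ≡ a) ≡ b = 1 ≡ 0 = 0
b ⊃ a = 0 ⊃ 0 = 1
((a ≡ a) ≡ b) ≡ (b ⊃ a) = 0 ≡ 1 = 0
No assignment yields a value below 0, so this is the minimum.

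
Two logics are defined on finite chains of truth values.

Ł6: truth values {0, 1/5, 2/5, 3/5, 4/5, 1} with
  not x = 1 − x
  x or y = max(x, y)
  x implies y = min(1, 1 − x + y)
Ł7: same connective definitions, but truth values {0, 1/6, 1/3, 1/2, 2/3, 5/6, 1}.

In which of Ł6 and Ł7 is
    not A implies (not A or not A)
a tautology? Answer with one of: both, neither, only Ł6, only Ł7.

In Ł6: every assignment gives 1 — tautology.
In Ł7: every assignment gives 1 — tautology.

both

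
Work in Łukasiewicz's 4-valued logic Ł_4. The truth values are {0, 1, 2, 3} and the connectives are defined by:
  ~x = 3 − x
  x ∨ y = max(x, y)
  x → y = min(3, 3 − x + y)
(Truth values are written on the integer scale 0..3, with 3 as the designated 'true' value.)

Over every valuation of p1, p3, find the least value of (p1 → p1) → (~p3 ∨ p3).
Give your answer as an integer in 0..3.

Take p1 = 0, p3 = 1:
p1 → p1 = 0 → 0 = 3
~p3 = ~1 = 2
~p3 ∨ p3 = 2 ∨ 1 = 2
(p1 → p1) → (~p3 ∨ p3) = 3 → 2 = 2
No assignment yields a value below 2, so this is the minimum.

2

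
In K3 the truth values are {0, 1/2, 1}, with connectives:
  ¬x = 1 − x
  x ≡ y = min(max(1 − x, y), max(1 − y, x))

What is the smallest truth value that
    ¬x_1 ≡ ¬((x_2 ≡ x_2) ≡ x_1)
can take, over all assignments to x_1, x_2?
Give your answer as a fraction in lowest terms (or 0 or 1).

Take x_1 = 0, x_2 = 1/2:
¬x_1 = ¬0 = 1
x_2 ≡ x_2 = 1/2 ≡ 1/2 = 1/2
(x_2 ≡ x_2) ≡ x_1 = 1/2 ≡ 0 = 1/2
¬((x_2 ≡ x_2) ≡ x_1) = ¬1/2 = 1/2
¬x_1 ≡ ¬((x_2 ≡ x_2) ≡ x_1) = 1 ≡ 1/2 = 1/2
No assignment yields a value below 1/2, so this is the minimum.

1/2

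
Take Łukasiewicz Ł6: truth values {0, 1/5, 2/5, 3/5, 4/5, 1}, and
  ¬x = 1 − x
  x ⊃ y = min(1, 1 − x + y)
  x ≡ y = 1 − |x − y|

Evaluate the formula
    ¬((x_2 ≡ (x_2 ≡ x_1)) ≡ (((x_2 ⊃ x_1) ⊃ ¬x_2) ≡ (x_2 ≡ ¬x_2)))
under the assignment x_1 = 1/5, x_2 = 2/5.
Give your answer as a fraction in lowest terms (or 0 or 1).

2/5

x_2 ≡ x_1 = 2/5 ≡ 1/5 = 4/5
x_2 ≡ (x_2 ≡ x_1) = 2/5 ≡ 4/5 = 3/5
x_2 ⊃ x_1 = 2/5 ⊃ 1/5 = 4/5
¬x_2 = ¬2/5 = 3/5
(x_2 ⊃ x_1) ⊃ ¬x_2 = 4/5 ⊃ 3/5 = 4/5
¬x_2 = ¬2/5 = 3/5
x_2 ≡ ¬x_2 = 2/5 ≡ 3/5 = 4/5
((x_2 ⊃ x_1) ⊃ ¬x_2) ≡ (x_2 ≡ ¬x_2) = 4/5 ≡ 4/5 = 1
(x_2 ≡ (x_2 ≡ x_1)) ≡ (((x_2 ⊃ x_1) ⊃ ¬x_2) ≡ (x_2 ≡ ¬x_2)) = 3/5 ≡ 1 = 3/5
¬((x_2 ≡ (x_2 ≡ x_1)) ≡ (((x_2 ⊃ x_1) ⊃ ¬x_2) ≡ (x_2 ≡ ¬x_2))) = ¬3/5 = 2/5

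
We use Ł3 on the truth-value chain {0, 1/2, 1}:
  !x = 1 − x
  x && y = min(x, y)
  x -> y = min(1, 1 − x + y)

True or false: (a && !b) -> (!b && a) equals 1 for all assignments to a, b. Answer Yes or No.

Yes

a = 0, b = 0 ↦ 1
a = 0, b = 1/2 ↦ 1
a = 0, b = 1 ↦ 1
a = 1/2, b = 0 ↦ 1
a = 1/2, b = 1/2 ↦ 1
a = 1/2, b = 1 ↦ 1
a = 1, b = 0 ↦ 1
a = 1, b = 1/2 ↦ 1
a = 1, b = 1 ↦ 1
Every assignment gives a value ≥ 1.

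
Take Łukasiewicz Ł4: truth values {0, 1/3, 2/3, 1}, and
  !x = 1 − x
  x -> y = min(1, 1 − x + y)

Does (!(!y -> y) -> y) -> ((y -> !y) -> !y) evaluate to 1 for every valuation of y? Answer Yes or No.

No

Counterexample: take y = 1/3.
!y = !1/3 = 2/3
!y -> y = 2/3 -> 1/3 = 2/3
!(!y -> y) = !2/3 = 1/3
!(!y -> y) -> y = 1/3 -> 1/3 = 1
!y = !1/3 = 2/3
y -> !y = 1/3 -> 2/3 = 1
!y = !1/3 = 2/3
(y -> !y) -> !y = 1 -> 2/3 = 2/3
(!(!y -> y) -> y) -> ((y -> !y) -> !y) = 1 -> 2/3 = 2/3
This gives 2/3 ≠ 1.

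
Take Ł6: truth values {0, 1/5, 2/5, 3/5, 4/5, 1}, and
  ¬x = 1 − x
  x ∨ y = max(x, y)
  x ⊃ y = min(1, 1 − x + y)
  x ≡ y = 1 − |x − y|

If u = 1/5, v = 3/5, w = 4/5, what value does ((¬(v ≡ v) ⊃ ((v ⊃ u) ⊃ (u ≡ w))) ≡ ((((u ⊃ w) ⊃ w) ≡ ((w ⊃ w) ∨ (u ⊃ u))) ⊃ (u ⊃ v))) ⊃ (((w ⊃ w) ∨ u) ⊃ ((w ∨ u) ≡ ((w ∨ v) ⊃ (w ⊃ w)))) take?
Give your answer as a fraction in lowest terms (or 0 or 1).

v ≡ v = 3/5 ≡ 3/5 = 1
¬(v ≡ v) = ¬1 = 0
v ⊃ u = 3/5 ⊃ 1/5 = 3/5
u ≡ w = 1/5 ≡ 4/5 = 2/5
(v ⊃ u) ⊃ (u ≡ w) = 3/5 ⊃ 2/5 = 4/5
¬(v ≡ v) ⊃ ((v ⊃ u) ⊃ (u ≡ w)) = 0 ⊃ 4/5 = 1
u ⊃ w = 1/5 ⊃ 4/5 = 1
(u ⊃ w) ⊃ w = 1 ⊃ 4/5 = 4/5
w ⊃ w = 4/5 ⊃ 4/5 = 1
u ⊃ u = 1/5 ⊃ 1/5 = 1
(w ⊃ w) ∨ (u ⊃ u) = 1 ∨ 1 = 1
((u ⊃ w) ⊃ w) ≡ ((w ⊃ w) ∨ (u ⊃ u)) = 4/5 ≡ 1 = 4/5
u ⊃ v = 1/5 ⊃ 3/5 = 1
(((u ⊃ w) ⊃ w) ≡ ((w ⊃ w) ∨ (u ⊃ u))) ⊃ (u ⊃ v) = 4/5 ⊃ 1 = 1
(¬(v ≡ v) ⊃ ((v ⊃ u) ⊃ (u ≡ w))) ≡ ((((u ⊃ w) ⊃ w) ≡ ((w ⊃ w) ∨ (u ⊃ u))) ⊃ (u ⊃ v)) = 1 ≡ 1 = 1
w ⊃ w = 4/5 ⊃ 4/5 = 1
(w ⊃ w) ∨ u = 1 ∨ 1/5 = 1
w ∨ u = 4/5 ∨ 1/5 = 4/5
w ∨ v = 4/5 ∨ 3/5 = 4/5
w ⊃ w = 4/5 ⊃ 4/5 = 1
(w ∨ v) ⊃ (w ⊃ w) = 4/5 ⊃ 1 = 1
(w ∨ u) ≡ ((w ∨ v) ⊃ (w ⊃ w)) = 4/5 ≡ 1 = 4/5
((w ⊃ w) ∨ u) ⊃ ((w ∨ u) ≡ ((w ∨ v) ⊃ (w ⊃ w))) = 1 ⊃ 4/5 = 4/5
((¬(v ≡ v) ⊃ ((v ⊃ u) ⊃ (u ≡ w))) ≡ ((((u ⊃ w) ⊃ w) ≡ ((w ⊃ w) ∨ (u ⊃ u))) ⊃ (u ⊃ v))) ⊃ (((w ⊃ w) ∨ u) ⊃ ((w ∨ u) ≡ ((w ∨ v) ⊃ (w ⊃ w)))) = 1 ⊃ 4/5 = 4/5

4/5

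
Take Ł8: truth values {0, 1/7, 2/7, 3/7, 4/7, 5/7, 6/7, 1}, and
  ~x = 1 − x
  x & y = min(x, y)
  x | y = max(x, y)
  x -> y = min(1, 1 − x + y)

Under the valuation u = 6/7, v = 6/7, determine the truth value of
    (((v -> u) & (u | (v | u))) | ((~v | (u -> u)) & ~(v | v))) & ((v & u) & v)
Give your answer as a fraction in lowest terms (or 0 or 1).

v -> u = 6/7 -> 6/7 = 1
v | u = 6/7 | 6/7 = 6/7
u | (v | u) = 6/7 | 6/7 = 6/7
(v -> u) & (u | (v | u)) = 1 & 6/7 = 6/7
~v = ~6/7 = 1/7
u -> u = 6/7 -> 6/7 = 1
~v | (u -> u) = 1/7 | 1 = 1
v | v = 6/7 | 6/7 = 6/7
~(v | v) = ~6/7 = 1/7
(~v | (u -> u)) & ~(v | v) = 1 & 1/7 = 1/7
((v -> u) & (u | (v | u))) | ((~v | (u -> u)) & ~(v | v)) = 6/7 | 1/7 = 6/7
v & u = 6/7 & 6/7 = 6/7
(v & u) & v = 6/7 & 6/7 = 6/7
(((v -> u) & (u | (v | u))) | ((~v | (u -> u)) & ~(v | v))) & ((v & u) & v) = 6/7 & 6/7 = 6/7

6/7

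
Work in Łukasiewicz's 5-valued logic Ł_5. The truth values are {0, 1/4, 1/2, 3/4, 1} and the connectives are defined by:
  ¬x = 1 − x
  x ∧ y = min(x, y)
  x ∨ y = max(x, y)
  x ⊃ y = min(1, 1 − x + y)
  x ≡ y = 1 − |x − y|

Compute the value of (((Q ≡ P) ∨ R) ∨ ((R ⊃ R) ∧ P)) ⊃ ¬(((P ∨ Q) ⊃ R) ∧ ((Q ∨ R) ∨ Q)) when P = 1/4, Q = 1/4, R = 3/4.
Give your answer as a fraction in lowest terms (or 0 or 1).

Q ≡ P = 1/4 ≡ 1/4 = 1
(Q ≡ P) ∨ R = 1 ∨ 3/4 = 1
R ⊃ R = 3/4 ⊃ 3/4 = 1
(R ⊃ R) ∧ P = 1 ∧ 1/4 = 1/4
((Q ≡ P) ∨ R) ∨ ((R ⊃ R) ∧ P) = 1 ∨ 1/4 = 1
P ∨ Q = 1/4 ∨ 1/4 = 1/4
(P ∨ Q) ⊃ R = 1/4 ⊃ 3/4 = 1
Q ∨ R = 1/4 ∨ 3/4 = 3/4
(Q ∨ R) ∨ Q = 3/4 ∨ 1/4 = 3/4
((P ∨ Q) ⊃ R) ∧ ((Q ∨ R) ∨ Q) = 1 ∧ 3/4 = 3/4
¬(((P ∨ Q) ⊃ R) ∧ ((Q ∨ R) ∨ Q)) = ¬3/4 = 1/4
(((Q ≡ P) ∨ R) ∨ ((R ⊃ R) ∧ P)) ⊃ ¬(((P ∨ Q) ⊃ R) ∧ ((Q ∨ R) ∨ Q)) = 1 ⊃ 1/4 = 1/4

1/4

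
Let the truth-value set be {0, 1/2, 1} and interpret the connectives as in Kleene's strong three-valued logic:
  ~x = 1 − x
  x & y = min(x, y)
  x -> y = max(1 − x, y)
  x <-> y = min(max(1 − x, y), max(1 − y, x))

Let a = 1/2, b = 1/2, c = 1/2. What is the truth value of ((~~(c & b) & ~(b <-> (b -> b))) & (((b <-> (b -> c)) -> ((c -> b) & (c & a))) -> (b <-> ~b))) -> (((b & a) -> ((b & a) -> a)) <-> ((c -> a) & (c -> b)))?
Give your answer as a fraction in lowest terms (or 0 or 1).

c & b = 1/2 & 1/2 = 1/2
~(c & b) = ~1/2 = 1/2
~~(c & b) = ~1/2 = 1/2
b -> b = 1/2 -> 1/2 = 1/2
b <-> (b -> b) = 1/2 <-> 1/2 = 1/2
~(b <-> (b -> b)) = ~1/2 = 1/2
~~(c & b) & ~(b <-> (b -> b)) = 1/2 & 1/2 = 1/2
b -> c = 1/2 -> 1/2 = 1/2
b <-> (b -> c) = 1/2 <-> 1/2 = 1/2
c -> b = 1/2 -> 1/2 = 1/2
c & a = 1/2 & 1/2 = 1/2
(c -> b) & (c & a) = 1/2 & 1/2 = 1/2
(b <-> (b -> c)) -> ((c -> b) & (c & a)) = 1/2 -> 1/2 = 1/2
~b = ~1/2 = 1/2
b <-> ~b = 1/2 <-> 1/2 = 1/2
((b <-> (b -> c)) -> ((c -> b) & (c & a))) -> (b <-> ~b) = 1/2 -> 1/2 = 1/2
(~~(c & b) & ~(b <-> (b -> b))) & (((b <-> (b -> c)) -> ((c -> b) & (c & a))) -> (b <-> ~b)) = 1/2 & 1/2 = 1/2
b & a = 1/2 & 1/2 = 1/2
b & a = 1/2 & 1/2 = 1/2
(b & a) -> a = 1/2 -> 1/2 = 1/2
(b & a) -> ((b & a) -> a) = 1/2 -> 1/2 = 1/2
c -> a = 1/2 -> 1/2 = 1/2
c -> b = 1/2 -> 1/2 = 1/2
(c -> a) & (c -> b) = 1/2 & 1/2 = 1/2
((b & a) -> ((b & a) -> a)) <-> ((c -> a) & (c -> b)) = 1/2 <-> 1/2 = 1/2
((~~(c & b) & ~(b <-> (b -> b))) & (((b <-> (b -> c)) -> ((c -> b) & (c & a))) -> (b <-> ~b))) -> (((b & a) -> ((b & a) -> a)) <-> ((c -> a) & (c -> b))) = 1/2 -> 1/2 = 1/2

1/2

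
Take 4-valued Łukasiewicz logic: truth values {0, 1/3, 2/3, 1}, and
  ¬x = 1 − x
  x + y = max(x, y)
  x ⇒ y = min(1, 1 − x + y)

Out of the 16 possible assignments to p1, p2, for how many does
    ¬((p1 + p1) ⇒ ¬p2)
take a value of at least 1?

1

p1 = 0, p2 = 0 ↦ 0  <
p1 = 0, p2 = 1/3 ↦ 0  <
p1 = 0, p2 = 2/3 ↦ 0  <
p1 = 0, p2 = 1 ↦ 0  <
p1 = 1/3, p2 = 0 ↦ 0  <
p1 = 1/3, p2 = 1/3 ↦ 0  <
p1 = 1/3, p2 = 2/3 ↦ 0  <
p1 = 1/3, p2 = 1 ↦ 1/3  <
p1 = 2/3, p2 = 0 ↦ 0  <
p1 = 2/3, p2 = 1/3 ↦ 0  <
p1 = 2/3, p2 = 2/3 ↦ 1/3  <
p1 = 2/3, p2 = 1 ↦ 2/3  <
p1 = 1, p2 = 0 ↦ 0  <
p1 = 1, p2 = 1/3 ↦ 1/3  <
p1 = 1, p2 = 2/3 ↦ 2/3  <
p1 = 1, p2 = 1 ↦ 1  ≥
So 1 of the 16 assignments meets the threshold.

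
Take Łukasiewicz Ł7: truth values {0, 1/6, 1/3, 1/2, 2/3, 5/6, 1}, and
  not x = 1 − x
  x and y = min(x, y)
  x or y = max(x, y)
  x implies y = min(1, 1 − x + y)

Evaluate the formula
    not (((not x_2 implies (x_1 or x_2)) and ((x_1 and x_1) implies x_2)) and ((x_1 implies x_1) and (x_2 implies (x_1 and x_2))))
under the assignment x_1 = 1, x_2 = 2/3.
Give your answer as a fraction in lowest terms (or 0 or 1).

1/3

not x_2 = not 2/3 = 1/3
x_1 or x_2 = 1 or 2/3 = 1
not x_2 implies (x_1 or x_2) = 1/3 implies 1 = 1
x_1 and x_1 = 1 and 1 = 1
(x_1 and x_1) implies x_2 = 1 implies 2/3 = 2/3
(not x_2 implies (x_1 or x_2)) and ((x_1 and x_1) implies x_2) = 1 and 2/3 = 2/3
x_1 implies x_1 = 1 implies 1 = 1
x_1 and x_2 = 1 and 2/3 = 2/3
x_2 implies (x_1 and x_2) = 2/3 implies 2/3 = 1
(x_1 implies x_1) and (x_2 implies (x_1 and x_2)) = 1 and 1 = 1
((not x_2 implies (x_1 or x_2)) and ((x_1 and x_1) implies x_2)) and ((x_1 implies x_1) and (x_2 implies (x_1 and x_2))) = 2/3 and 1 = 2/3
not (((not x_2 implies (x_1 or x_2)) and ((x_1 and x_1) implies x_2)) and ((x_1 implies x_1) and (x_2 implies (x_1 and x_2)))) = not 2/3 = 1/3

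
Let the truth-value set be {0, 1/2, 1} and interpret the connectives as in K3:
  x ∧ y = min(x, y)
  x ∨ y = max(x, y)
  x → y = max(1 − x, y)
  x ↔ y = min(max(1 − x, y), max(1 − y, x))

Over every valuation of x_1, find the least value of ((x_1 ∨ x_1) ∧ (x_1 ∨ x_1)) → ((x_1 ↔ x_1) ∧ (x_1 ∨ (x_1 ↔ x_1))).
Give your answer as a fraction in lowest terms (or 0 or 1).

1/2

Take x_1 = 1/2:
x_1 ∨ x_1 = 1/2 ∨ 1/2 = 1/2
x_1 ∨ x_1 = 1/2 ∨ 1/2 = 1/2
(x_1 ∨ x_1) ∧ (x_1 ∨ x_1) = 1/2 ∧ 1/2 = 1/2
x_1 ↔ x_1 = 1/2 ↔ 1/2 = 1/2
x_1 ↔ x_1 = 1/2 ↔ 1/2 = 1/2
x_1 ∨ (x_1 ↔ x_1) = 1/2 ∨ 1/2 = 1/2
(x_1 ↔ x_1) ∧ (x_1 ∨ (x_1 ↔ x_1)) = 1/2 ∧ 1/2 = 1/2
((x_1 ∨ x_1) ∧ (x_1 ∨ x_1)) → ((x_1 ↔ x_1) ∧ (x_1 ∨ (x_1 ↔ x_1))) = 1/2 → 1/2 = 1/2
No assignment yields a value below 1/2, so this is the minimum.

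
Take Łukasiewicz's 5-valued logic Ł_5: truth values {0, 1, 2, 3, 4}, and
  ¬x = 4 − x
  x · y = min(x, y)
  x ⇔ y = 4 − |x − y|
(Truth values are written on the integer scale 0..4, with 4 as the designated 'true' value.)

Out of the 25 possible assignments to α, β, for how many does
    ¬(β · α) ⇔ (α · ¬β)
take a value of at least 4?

9

value 4: 9 assignments (counts)
value 3: 4 assignments
value 2: 5 assignments
value 1: 2 assignments
value 0: 5 assignments
So 9 of the 25 assignments meet the threshold.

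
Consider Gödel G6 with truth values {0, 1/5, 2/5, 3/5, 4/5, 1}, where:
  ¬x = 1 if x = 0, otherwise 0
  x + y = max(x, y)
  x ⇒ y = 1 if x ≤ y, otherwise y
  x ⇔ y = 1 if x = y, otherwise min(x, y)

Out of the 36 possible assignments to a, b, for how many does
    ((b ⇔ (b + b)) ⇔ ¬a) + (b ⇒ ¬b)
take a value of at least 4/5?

value 1: 11 assignments (counts)
value 0: 25 assignments
So 11 of the 36 assignments meet the threshold.

11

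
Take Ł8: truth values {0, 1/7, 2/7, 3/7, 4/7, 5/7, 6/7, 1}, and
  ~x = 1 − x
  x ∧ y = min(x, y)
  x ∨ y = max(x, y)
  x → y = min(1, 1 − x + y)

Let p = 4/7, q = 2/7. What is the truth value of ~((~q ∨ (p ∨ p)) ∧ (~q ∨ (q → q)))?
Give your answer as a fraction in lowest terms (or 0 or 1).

2/7

~q = ~2/7 = 5/7
p ∨ p = 4/7 ∨ 4/7 = 4/7
~q ∨ (p ∨ p) = 5/7 ∨ 4/7 = 5/7
~q = ~2/7 = 5/7
q → q = 2/7 → 2/7 = 1
~q ∨ (q → q) = 5/7 ∨ 1 = 1
(~q ∨ (p ∨ p)) ∧ (~q ∨ (q → q)) = 5/7 ∧ 1 = 5/7
~((~q ∨ (p ∨ p)) ∧ (~q ∨ (q → q))) = ~5/7 = 2/7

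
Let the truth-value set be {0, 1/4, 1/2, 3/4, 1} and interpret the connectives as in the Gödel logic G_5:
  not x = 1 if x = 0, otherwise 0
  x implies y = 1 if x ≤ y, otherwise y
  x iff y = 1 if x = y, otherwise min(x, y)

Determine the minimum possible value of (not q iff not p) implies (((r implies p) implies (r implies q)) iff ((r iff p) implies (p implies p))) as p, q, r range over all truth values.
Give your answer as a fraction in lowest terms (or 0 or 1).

1/4

Take p = 1/2, q = 1/4, r = 1/2:
not q = not 1/4 = 0
not p = not 1/2 = 0
not q iff not p = 0 iff 0 = 1
r implies p = 1/2 implies 1/2 = 1
r implies q = 1/2 implies 1/4 = 1/4
(r implies p) implies (r implies q) = 1 implies 1/4 = 1/4
r iff p = 1/2 iff 1/2 = 1
p implies p = 1/2 implies 1/2 = 1
(r iff p) implies (p implies p) = 1 implies 1 = 1
((r implies p) implies (r implies q)) iff ((r iff p) implies (p implies p)) = 1/4 iff 1 = 1/4
(not q iff not p) implies (((r implies p) implies (r implies q)) iff ((r iff p) implies (p implies p))) = 1 implies 1/4 = 1/4
No assignment yields a value below 1/4, so this is the minimum.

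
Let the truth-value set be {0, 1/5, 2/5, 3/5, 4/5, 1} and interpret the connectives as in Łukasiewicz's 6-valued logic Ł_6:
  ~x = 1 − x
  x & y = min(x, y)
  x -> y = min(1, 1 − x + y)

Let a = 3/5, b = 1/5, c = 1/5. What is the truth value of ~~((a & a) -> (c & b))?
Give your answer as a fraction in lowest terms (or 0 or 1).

a & a = 3/5 & 3/5 = 3/5
c & b = 1/5 & 1/5 = 1/5
(a & a) -> (c & b) = 3/5 -> 1/5 = 3/5
~((a & a) -> (c & b)) = ~3/5 = 2/5
~~((a & a) -> (c & b)) = ~2/5 = 3/5

3/5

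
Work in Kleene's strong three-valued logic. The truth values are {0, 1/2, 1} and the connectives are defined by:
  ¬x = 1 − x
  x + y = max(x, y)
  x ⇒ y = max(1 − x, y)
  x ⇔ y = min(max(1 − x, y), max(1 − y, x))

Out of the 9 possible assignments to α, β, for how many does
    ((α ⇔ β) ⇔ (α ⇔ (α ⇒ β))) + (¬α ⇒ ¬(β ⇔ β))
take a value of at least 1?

4

α = 0, β = 0 ↦ 0  <
α = 0, β = 1/2 ↦ 1/2  <
α = 0, β = 1 ↦ 1  ≥
α = 1/2, β = 0 ↦ 1/2  <
α = 1/2, β = 1/2 ↦ 1/2  <
α = 1/2, β = 1 ↦ 1/2  <
α = 1, β = 0 ↦ 1  ≥
α = 1, β = 1/2 ↦ 1  ≥
α = 1, β = 1 ↦ 1  ≥
So 4 of the 9 assignments meet the threshold.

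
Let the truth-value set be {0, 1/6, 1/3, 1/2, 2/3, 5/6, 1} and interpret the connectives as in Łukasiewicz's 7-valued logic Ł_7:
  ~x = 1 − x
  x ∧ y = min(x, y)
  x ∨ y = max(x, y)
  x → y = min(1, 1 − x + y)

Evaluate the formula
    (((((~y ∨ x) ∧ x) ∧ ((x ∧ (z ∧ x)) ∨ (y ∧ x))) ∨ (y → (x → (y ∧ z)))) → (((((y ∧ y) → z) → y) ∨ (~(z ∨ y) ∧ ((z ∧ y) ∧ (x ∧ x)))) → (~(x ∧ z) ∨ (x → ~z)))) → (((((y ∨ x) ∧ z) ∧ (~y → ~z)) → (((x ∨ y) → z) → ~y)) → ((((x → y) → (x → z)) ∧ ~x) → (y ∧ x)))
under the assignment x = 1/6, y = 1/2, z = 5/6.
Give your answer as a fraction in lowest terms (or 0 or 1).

~y = ~1/2 = 1/2
~y ∨ x = 1/2 ∨ 1/6 = 1/2
(~y ∨ x) ∧ x = 1/2 ∧ 1/6 = 1/6
z ∧ x = 5/6 ∧ 1/6 = 1/6
x ∧ (z ∧ x) = 1/6 ∧ 1/6 = 1/6
y ∧ x = 1/2 ∧ 1/6 = 1/6
(x ∧ (z ∧ x)) ∨ (y ∧ x) = 1/6 ∨ 1/6 = 1/6
((~y ∨ x) ∧ x) ∧ ((x ∧ (z ∧ x)) ∨ (y ∧ x)) = 1/6 ∧ 1/6 = 1/6
y ∧ z = 1/2 ∧ 5/6 = 1/2
x → (y ∧ z) = 1/6 → 1/2 = 1
y → (x → (y ∧ z)) = 1/2 → 1 = 1
(((~y ∨ x) ∧ x) ∧ ((x ∧ (z ∧ x)) ∨ (y ∧ x))) ∨ (y → (x → (y ∧ z))) = 1/6 ∨ 1 = 1
y ∧ y = 1/2 ∧ 1/2 = 1/2
(y ∧ y) → z = 1/2 → 5/6 = 1
((y ∧ y) → z) → y = 1 → 1/2 = 1/2
z ∨ y = 5/6 ∨ 1/2 = 5/6
~(z ∨ y) = ~5/6 = 1/6
z ∧ y = 5/6 ∧ 1/2 = 1/2
x ∧ x = 1/6 ∧ 1/6 = 1/6
(z ∧ y) ∧ (x ∧ x) = 1/2 ∧ 1/6 = 1/6
~(z ∨ y) ∧ ((z ∧ y) ∧ (x ∧ x)) = 1/6 ∧ 1/6 = 1/6
(((y ∧ y) → z) → y) ∨ (~(z ∨ y) ∧ ((z ∧ y) ∧ (x ∧ x))) = 1/2 ∨ 1/6 = 1/2
x ∧ z = 1/6 ∧ 5/6 = 1/6
~(x ∧ z) = ~1/6 = 5/6
~z = ~5/6 = 1/6
x → ~z = 1/6 → 1/6 = 1
~(x ∧ z) ∨ (x → ~z) = 5/6 ∨ 1 = 1
((((y ∧ y) → z) → y) ∨ (~(z ∨ y) ∧ ((z ∧ y) ∧ (x ∧ x)))) → (~(x ∧ z) ∨ (x → ~z)) = 1/2 → 1 = 1
((((~y ∨ x) ∧ x) ∧ ((x ∧ (z ∧ x)) ∨ (y ∧ x))) ∨ (y → (x → (y ∧ z)))) → (((((y ∧ y) → z) → y) ∨ (~(z ∨ y) ∧ ((z ∧ y) ∧ (x ∧ x)))) → (~(x ∧ z) ∨ (x → ~z))) = 1 → 1 = 1
y ∨ x = 1/2 ∨ 1/6 = 1/2
(y ∨ x) ∧ z = 1/2 ∧ 5/6 = 1/2
~y = ~1/2 = 1/2
~z = ~5/6 = 1/6
~y → ~z = 1/2 → 1/6 = 2/3
((y ∨ x) ∧ z) ∧ (~y → ~z) = 1/2 ∧ 2/3 = 1/2
x ∨ y = 1/6 ∨ 1/2 = 1/2
(x ∨ y) → z = 1/2 → 5/6 = 1
~y = ~1/2 = 1/2
((x ∨ y) → z) → ~y = 1 → 1/2 = 1/2
(((y ∨ x) ∧ z) ∧ (~y → ~z)) → (((x ∨ y) → z) → ~y) = 1/2 → 1/2 = 1
x → y = 1/6 → 1/2 = 1
x → z = 1/6 → 5/6 = 1
(x → y) → (x → z) = 1 → 1 = 1
~x = ~1/6 = 5/6
((x → y) → (x → z)) ∧ ~x = 1 ∧ 5/6 = 5/6
y ∧ x = 1/2 ∧ 1/6 = 1/6
(((x → y) → (x → z)) ∧ ~x) → (y ∧ x) = 5/6 → 1/6 = 1/3
((((y ∨ x) ∧ z) ∧ (~y → ~z)) → (((x ∨ y) → z) → ~y)) → ((((x → y) → (x → z)) ∧ ~x) → (y ∧ x)) = 1 → 1/3 = 1/3
(((((~y ∨ x) ∧ x) ∧ ((x ∧ (z ∧ x)) ∨ (y ∧ x))) ∨ (y → (x → (y ∧ z)))) → (((((y ∧ y) → z) → y) ∨ (~(z ∨ y) ∧ ((z ∧ y) ∧ (x ∧ x)))) → (~(x ∧ z) ∨ (x → ~z)))) → (((((y ∨ x) ∧ z) ∧ (~y → ~z)) → (((x ∨ y) → z) → ~y)) → ((((x → y) → (x → z)) ∧ ~x) → (y ∧ x))) = 1 → 1/3 = 1/3

1/3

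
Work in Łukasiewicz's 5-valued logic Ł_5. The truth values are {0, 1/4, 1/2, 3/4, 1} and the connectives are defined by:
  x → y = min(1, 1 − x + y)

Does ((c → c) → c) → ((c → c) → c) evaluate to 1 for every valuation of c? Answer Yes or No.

Yes

c = 0 ↦ 1
c = 1/4 ↦ 1
c = 1/2 ↦ 1
c = 3/4 ↦ 1
c = 1 ↦ 1
Every assignment gives a value ≥ 1.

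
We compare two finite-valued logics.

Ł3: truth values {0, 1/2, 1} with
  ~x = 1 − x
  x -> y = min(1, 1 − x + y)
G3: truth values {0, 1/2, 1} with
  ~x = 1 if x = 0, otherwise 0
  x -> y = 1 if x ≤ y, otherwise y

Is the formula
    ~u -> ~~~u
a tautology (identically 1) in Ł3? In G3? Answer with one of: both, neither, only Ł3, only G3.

both

In Ł3: every assignment gives 1 — tautology.
In G3: every assignment gives 1 — tautology.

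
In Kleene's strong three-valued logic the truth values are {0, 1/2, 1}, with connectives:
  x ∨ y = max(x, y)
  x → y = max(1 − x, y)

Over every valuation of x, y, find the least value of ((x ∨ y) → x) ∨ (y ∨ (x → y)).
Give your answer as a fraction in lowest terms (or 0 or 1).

Take x = 1/2, y = 0:
x ∨ y = 1/2 ∨ 0 = 1/2
(x ∨ y) → x = 1/2 → 1/2 = 1/2
x → y = 1/2 → 0 = 1/2
y ∨ (x → y) = 0 ∨ 1/2 = 1/2
((x ∨ y) → x) ∨ (y ∨ (x → y)) = 1/2 ∨ 1/2 = 1/2
No assignment yields a value below 1/2, so this is the minimum.

1/2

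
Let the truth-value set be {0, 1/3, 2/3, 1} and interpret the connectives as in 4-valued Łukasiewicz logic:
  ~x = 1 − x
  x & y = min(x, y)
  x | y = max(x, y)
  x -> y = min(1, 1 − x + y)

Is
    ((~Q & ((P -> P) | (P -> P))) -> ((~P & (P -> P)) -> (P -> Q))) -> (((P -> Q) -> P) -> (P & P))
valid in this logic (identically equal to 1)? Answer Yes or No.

Counterexample: take P = 1/3, Q = 0.
~Q = ~0 = 1
P -> P = 1/3 -> 1/3 = 1
P -> P = 1/3 -> 1/3 = 1
(P -> P) | (P -> P) = 1 | 1 = 1
~Q & ((P -> P) | (P -> P)) = 1 & 1 = 1
~P = ~1/3 = 2/3
P -> P = 1/3 -> 1/3 = 1
~P & (P -> P) = 2/3 & 1 = 2/3
P -> Q = 1/3 -> 0 = 2/3
(~P & (P -> P)) -> (P -> Q) = 2/3 -> 2/3 = 1
(~Q & ((P -> P) | (P -> P))) -> ((~P & (P -> P)) -> (P -> Q)) = 1 -> 1 = 1
P -> Q = 1/3 -> 0 = 2/3
(P -> Q) -> P = 2/3 -> 1/3 = 2/3
P & P = 1/3 & 1/3 = 1/3
((P -> Q) -> P) -> (P & P) = 2/3 -> 1/3 = 2/3
((~Q & ((P -> P) | (P -> P))) -> ((~P & (P -> P)) -> (P -> Q))) -> (((P -> Q) -> P) -> (P & P)) = 1 -> 2/3 = 2/3
This gives 2/3 ≠ 1.

No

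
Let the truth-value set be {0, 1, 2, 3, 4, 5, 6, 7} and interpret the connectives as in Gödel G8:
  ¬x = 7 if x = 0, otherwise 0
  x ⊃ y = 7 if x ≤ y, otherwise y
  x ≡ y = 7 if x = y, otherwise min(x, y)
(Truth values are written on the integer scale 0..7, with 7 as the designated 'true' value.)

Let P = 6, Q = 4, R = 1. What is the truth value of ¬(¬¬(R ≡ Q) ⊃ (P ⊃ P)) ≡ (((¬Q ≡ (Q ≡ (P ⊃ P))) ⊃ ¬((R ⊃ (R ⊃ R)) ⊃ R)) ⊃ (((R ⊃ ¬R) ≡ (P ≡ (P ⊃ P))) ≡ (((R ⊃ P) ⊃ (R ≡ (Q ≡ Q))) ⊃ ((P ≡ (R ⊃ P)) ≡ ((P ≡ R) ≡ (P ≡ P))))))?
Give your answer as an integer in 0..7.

R ≡ Q = 1 ≡ 4 = 1
¬(R ≡ Q) = ¬1 = 0
¬¬(R ≡ Q) = ¬0 = 7
P ⊃ P = 6 ⊃ 6 = 7
¬¬(R ≡ Q) ⊃ (P ⊃ P) = 7 ⊃ 7 = 7
¬(¬¬(R ≡ Q) ⊃ (P ⊃ P)) = ¬7 = 0
¬Q = ¬4 = 0
P ⊃ P = 6 ⊃ 6 = 7
Q ≡ (P ⊃ P) = 4 ≡ 7 = 4
¬Q ≡ (Q ≡ (P ⊃ P)) = 0 ≡ 4 = 0
R ⊃ R = 1 ⊃ 1 = 7
R ⊃ (R ⊃ R) = 1 ⊃ 7 = 7
(R ⊃ (R ⊃ R)) ⊃ R = 7 ⊃ 1 = 1
¬((R ⊃ (R ⊃ R)) ⊃ R) = ¬1 = 0
(¬Q ≡ (Q ≡ (P ⊃ P))) ⊃ ¬((R ⊃ (R ⊃ R)) ⊃ R) = 0 ⊃ 0 = 7
¬R = ¬1 = 0
R ⊃ ¬R = 1 ⊃ 0 = 0
P ⊃ P = 6 ⊃ 6 = 7
P ≡ (P ⊃ P) = 6 ≡ 7 = 6
(R ⊃ ¬R) ≡ (P ≡ (P ⊃ P)) = 0 ≡ 6 = 0
R ⊃ P = 1 ⊃ 6 = 7
Q ≡ Q = 4 ≡ 4 = 7
R ≡ (Q ≡ Q) = 1 ≡ 7 = 1
(R ⊃ P) ⊃ (R ≡ (Q ≡ Q)) = 7 ⊃ 1 = 1
R ⊃ P = 1 ⊃ 6 = 7
P ≡ (R ⊃ P) = 6 ≡ 7 = 6
P ≡ R = 6 ≡ 1 = 1
P ≡ P = 6 ≡ 6 = 7
(P ≡ R) ≡ (P ≡ P) = 1 ≡ 7 = 1
(P ≡ (R ⊃ P)) ≡ ((P ≡ R) ≡ (P ≡ P)) = 6 ≡ 1 = 1
((R ⊃ P) ⊃ (R ≡ (Q ≡ Q))) ⊃ ((P ≡ (R ⊃ P)) ≡ ((P ≡ R) ≡ (P ≡ P))) = 1 ⊃ 1 = 7
((R ⊃ ¬R) ≡ (P ≡ (P ⊃ P))) ≡ (((R ⊃ P) ⊃ (R ≡ (Q ≡ Q))) ⊃ ((P ≡ (R ⊃ P)) ≡ ((P ≡ R) ≡ (P ≡ P)))) = 0 ≡ 7 = 0
((¬Q ≡ (Q ≡ (P ⊃ P))) ⊃ ¬((R ⊃ (R ⊃ R)) ⊃ R)) ⊃ (((R ⊃ ¬R) ≡ (P ≡ (P ⊃ P))) ≡ (((R ⊃ P) ⊃ (R ≡ (Q ≡ Q))) ⊃ ((P ≡ (R ⊃ P)) ≡ ((P ≡ R) ≡ (P ≡ P))))) = 7 ⊃ 0 = 0
¬(¬¬(R ≡ Q) ⊃ (P ⊃ P)) ≡ (((¬Q ≡ (Q ≡ (P ⊃ P))) ⊃ ¬((R ⊃ (R ⊃ R)) ⊃ R)) ⊃ (((R ⊃ ¬R) ≡ (P ≡ (P ⊃ P))) ≡ (((R ⊃ P) ⊃ (R ≡ (Q ≡ Q))) ⊃ ((P ≡ (R ⊃ P)) ≡ ((P ≡ R) ≡ (P ≡ P)))))) = 0 ≡ 0 = 7

7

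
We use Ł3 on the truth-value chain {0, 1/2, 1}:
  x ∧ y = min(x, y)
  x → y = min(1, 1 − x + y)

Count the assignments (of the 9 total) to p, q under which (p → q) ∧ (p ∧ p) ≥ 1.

p = 0, q = 0 ↦ 0  <
p = 0, q = 1/2 ↦ 0  <
p = 0, q = 1 ↦ 0  <
p = 1/2, q = 0 ↦ 1/2  <
p = 1/2, q = 1/2 ↦ 1/2  <
p = 1/2, q = 1 ↦ 1/2  <
p = 1, q = 0 ↦ 0  <
p = 1, q = 1/2 ↦ 1/2  <
p = 1, q = 1 ↦ 1  ≥
So 1 of the 9 assignments meets the threshold.

1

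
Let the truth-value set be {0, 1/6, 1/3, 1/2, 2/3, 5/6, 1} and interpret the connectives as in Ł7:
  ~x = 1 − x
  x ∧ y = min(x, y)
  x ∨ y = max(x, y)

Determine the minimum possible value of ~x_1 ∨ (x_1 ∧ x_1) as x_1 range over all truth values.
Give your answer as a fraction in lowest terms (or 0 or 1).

1/2

Take x_1 = 1/2:
~x_1 = ~1/2 = 1/2
x_1 ∧ x_1 = 1/2 ∧ 1/2 = 1/2
~x_1 ∨ (x_1 ∧ x_1) = 1/2 ∨ 1/2 = 1/2
No assignment yields a value below 1/2, so this is the minimum.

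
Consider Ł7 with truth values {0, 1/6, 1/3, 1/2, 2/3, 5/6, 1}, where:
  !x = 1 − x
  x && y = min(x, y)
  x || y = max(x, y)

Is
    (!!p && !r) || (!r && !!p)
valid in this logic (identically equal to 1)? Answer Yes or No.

No

Counterexample: take p = 0, r = 0.
!p = !0 = 1
!!p = !1 = 0
!r = !0 = 1
!!p && !r = 0 && 1 = 0
!r && !!p = 1 && 0 = 0
(!!p && !r) || (!r && !!p) = 0 || 0 = 0
This gives 0 ≠ 1.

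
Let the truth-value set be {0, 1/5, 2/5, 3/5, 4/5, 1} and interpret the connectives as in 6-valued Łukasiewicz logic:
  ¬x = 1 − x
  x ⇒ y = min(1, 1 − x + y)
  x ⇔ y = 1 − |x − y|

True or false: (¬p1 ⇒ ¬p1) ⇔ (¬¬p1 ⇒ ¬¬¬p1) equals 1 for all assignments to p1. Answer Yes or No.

No

Counterexample: take p1 = 3/5.
¬p1 = ¬3/5 = 2/5
¬p1 = ¬3/5 = 2/5
¬p1 ⇒ ¬p1 = 2/5 ⇒ 2/5 = 1
¬p1 = ¬3/5 = 2/5
¬¬p1 = ¬2/5 = 3/5
¬p1 = ¬3/5 = 2/5
¬¬p1 = ¬2/5 = 3/5
¬¬¬p1 = ¬3/5 = 2/5
¬¬p1 ⇒ ¬¬¬p1 = 3/5 ⇒ 2/5 = 4/5
(¬p1 ⇒ ¬p1) ⇔ (¬¬p1 ⇒ ¬¬¬p1) = 1 ⇔ 4/5 = 4/5
This gives 4/5 ≠ 1.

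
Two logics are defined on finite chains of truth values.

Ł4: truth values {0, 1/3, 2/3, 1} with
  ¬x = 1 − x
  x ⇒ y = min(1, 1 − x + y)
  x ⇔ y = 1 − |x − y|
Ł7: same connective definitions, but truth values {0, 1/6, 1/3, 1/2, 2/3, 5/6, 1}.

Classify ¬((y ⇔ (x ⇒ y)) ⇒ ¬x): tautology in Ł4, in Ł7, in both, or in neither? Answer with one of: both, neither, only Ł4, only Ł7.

neither

In Ł4: at x = 0, y = 0 the value is 0 — not a tautology.
In Ł7: at x = 0, y = 0 the value is 0 — not a tautology.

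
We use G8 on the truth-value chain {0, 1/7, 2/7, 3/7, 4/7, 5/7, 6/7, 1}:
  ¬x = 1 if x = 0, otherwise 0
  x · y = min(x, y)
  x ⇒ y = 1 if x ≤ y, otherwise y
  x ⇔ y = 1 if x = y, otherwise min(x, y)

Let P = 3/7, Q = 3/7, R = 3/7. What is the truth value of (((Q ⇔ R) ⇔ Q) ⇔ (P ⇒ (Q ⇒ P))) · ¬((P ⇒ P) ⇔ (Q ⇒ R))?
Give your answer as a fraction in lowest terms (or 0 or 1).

0

Q ⇔ R = 3/7 ⇔ 3/7 = 1
(Q ⇔ R) ⇔ Q = 1 ⇔ 3/7 = 3/7
Q ⇒ P = 3/7 ⇒ 3/7 = 1
P ⇒ (Q ⇒ P) = 3/7 ⇒ 1 = 1
((Q ⇔ R) ⇔ Q) ⇔ (P ⇒ (Q ⇒ P)) = 3/7 ⇔ 1 = 3/7
P ⇒ P = 3/7 ⇒ 3/7 = 1
Q ⇒ R = 3/7 ⇒ 3/7 = 1
(P ⇒ P) ⇔ (Q ⇒ R) = 1 ⇔ 1 = 1
¬((P ⇒ P) ⇔ (Q ⇒ R)) = ¬1 = 0
(((Q ⇔ R) ⇔ Q) ⇔ (P ⇒ (Q ⇒ P))) · ¬((P ⇒ P) ⇔ (Q ⇒ R)) = 3/7 · 0 = 0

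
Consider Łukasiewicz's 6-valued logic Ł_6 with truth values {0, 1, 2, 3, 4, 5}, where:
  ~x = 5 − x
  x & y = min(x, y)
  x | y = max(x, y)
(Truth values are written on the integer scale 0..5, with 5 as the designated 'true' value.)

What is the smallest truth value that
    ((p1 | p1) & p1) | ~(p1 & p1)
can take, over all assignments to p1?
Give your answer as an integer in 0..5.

Take p1 = 2:
p1 | p1 = 2 | 2 = 2
(p1 | p1) & p1 = 2 & 2 = 2
p1 & p1 = 2 & 2 = 2
~(p1 & p1) = ~2 = 3
((p1 | p1) & p1) | ~(p1 & p1) = 2 | 3 = 3
No assignment yields a value below 3, so this is the minimum.

3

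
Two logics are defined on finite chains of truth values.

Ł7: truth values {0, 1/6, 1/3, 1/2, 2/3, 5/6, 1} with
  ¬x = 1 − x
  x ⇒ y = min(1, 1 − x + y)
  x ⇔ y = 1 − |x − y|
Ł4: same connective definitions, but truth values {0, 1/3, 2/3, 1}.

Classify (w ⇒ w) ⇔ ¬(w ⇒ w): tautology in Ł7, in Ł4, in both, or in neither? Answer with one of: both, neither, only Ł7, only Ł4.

neither

In Ł7: at w = 0 the value is 0 — not a tautology.
In Ł4: at w = 0 the value is 0 — not a tautology.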